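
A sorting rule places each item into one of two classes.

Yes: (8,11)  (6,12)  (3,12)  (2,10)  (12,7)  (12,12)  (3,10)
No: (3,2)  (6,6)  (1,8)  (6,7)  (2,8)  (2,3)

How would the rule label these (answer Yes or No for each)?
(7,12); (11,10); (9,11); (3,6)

Yes, Yes, Yes, No

The pattern is that an item is 'Yes' exactly when: max ≥ 10.
(7,12) — max 12, hence Yes. (11,10) — max 11, hence Yes. (9,11) — max 11, hence Yes. (3,6) — max 6, hence No.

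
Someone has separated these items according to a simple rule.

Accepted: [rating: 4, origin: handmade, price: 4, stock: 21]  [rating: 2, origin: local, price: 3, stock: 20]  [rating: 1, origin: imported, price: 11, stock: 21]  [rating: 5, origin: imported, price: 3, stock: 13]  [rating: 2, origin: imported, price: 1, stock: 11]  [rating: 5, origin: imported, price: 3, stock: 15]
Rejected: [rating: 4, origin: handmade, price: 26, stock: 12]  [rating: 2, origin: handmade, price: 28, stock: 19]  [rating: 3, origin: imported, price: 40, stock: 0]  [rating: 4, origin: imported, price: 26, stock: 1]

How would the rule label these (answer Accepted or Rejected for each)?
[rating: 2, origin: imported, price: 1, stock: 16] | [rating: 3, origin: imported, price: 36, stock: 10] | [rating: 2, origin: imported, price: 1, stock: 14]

The pattern is that an item is 'Accepted' exactly when: price ≤ 11.
Accepted: [rating: 2, origin: imported, price: 1, stock: 16], since price = 1. Rejected: [rating: 3, origin: imported, price: 36, stock: 10], since price = 36. Accepted: [rating: 2, origin: imported, price: 1, stock: 14], since price = 1.

Accepted, Rejected, Accepted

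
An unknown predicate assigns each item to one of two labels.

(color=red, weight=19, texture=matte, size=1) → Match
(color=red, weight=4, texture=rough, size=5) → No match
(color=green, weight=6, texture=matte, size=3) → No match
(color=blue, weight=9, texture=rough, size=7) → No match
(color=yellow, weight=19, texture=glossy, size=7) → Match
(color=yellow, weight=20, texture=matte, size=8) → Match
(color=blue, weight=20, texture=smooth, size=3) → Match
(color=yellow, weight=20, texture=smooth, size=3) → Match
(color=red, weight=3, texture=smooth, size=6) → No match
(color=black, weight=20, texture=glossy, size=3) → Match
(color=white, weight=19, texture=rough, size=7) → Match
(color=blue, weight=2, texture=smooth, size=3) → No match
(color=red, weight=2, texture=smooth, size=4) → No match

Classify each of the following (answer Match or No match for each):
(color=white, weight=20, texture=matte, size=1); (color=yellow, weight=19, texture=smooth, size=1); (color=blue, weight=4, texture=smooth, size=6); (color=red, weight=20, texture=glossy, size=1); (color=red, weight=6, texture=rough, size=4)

Match, Match, No match, Match, No match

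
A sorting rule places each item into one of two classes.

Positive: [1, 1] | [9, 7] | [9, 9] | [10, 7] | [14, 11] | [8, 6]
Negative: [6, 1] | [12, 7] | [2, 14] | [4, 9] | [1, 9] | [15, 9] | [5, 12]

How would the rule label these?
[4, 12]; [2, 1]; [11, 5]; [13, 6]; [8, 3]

Negative, Positive, Negative, Negative, Negative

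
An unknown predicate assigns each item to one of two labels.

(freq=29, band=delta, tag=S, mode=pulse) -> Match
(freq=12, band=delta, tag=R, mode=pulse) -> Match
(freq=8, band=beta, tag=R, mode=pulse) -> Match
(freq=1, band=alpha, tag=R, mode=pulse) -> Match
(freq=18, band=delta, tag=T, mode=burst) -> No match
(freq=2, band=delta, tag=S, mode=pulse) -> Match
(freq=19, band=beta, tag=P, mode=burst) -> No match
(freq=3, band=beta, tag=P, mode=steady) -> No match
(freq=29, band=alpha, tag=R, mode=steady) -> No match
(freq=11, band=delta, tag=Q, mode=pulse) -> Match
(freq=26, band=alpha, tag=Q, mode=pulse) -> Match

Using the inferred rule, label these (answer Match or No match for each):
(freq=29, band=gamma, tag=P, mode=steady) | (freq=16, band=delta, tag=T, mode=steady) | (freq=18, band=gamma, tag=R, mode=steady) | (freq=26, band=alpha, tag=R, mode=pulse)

The distinguishing property — mode is pulse — holds for all the 'Match' cases and none of the 'No match' cases.
(freq=29, band=gamma, tag=P, mode=steady) — mode is steady, hence No match. (freq=16, band=delta, tag=T, mode=steady) — mode is steady, hence No match. (freq=18, band=gamma, tag=R, mode=steady) — mode is steady, hence No match. (freq=26, band=alpha, tag=R, mode=pulse) — mode is pulse, hence Match.

No match, No match, No match, Match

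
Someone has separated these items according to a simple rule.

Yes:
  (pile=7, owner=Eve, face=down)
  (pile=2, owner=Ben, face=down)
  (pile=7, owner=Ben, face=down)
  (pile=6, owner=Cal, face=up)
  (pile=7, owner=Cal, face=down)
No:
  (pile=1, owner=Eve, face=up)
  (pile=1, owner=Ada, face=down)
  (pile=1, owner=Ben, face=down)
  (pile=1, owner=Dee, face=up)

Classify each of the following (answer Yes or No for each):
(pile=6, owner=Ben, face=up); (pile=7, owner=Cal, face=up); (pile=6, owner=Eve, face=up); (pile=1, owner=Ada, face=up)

Yes, Yes, Yes, No

The pattern is that an item is 'Yes' exactly when: pile ≥ 2.
(pile=6, owner=Ben, face=up): Yes (pile = 6).
(pile=7, owner=Cal, face=up): Yes (pile = 7).
(pile=6, owner=Eve, face=up): Yes (pile = 6).
(pile=1, owner=Ada, face=up): No (pile = 1).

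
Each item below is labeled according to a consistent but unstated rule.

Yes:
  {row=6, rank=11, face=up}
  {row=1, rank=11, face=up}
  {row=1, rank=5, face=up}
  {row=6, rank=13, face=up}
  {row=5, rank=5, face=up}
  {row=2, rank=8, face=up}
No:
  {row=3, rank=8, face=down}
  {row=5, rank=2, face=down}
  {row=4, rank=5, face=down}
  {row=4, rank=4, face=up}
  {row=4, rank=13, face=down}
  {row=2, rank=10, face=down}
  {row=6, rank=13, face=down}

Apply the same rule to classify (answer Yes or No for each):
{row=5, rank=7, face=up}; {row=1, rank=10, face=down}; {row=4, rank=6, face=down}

All 'Yes' examples share one property — face is up AND rank ≥ 5 — and every 'No' example lacks it.

Yes, No, No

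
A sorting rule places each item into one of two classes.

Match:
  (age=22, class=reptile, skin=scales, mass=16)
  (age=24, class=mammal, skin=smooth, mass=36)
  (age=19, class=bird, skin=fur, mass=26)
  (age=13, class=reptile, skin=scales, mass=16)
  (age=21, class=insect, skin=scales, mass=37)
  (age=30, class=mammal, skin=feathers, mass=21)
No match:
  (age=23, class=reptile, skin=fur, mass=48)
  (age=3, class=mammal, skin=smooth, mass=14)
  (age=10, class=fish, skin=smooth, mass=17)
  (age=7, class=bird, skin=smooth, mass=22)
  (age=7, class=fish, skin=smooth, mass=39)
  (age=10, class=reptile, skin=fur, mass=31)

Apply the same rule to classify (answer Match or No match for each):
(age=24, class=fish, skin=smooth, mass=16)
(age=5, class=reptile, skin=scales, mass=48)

Match, No match

Rule: mass ≤ 37 AND age ≥ 13. This holds for each 'Match' example and fails for each 'No match' one.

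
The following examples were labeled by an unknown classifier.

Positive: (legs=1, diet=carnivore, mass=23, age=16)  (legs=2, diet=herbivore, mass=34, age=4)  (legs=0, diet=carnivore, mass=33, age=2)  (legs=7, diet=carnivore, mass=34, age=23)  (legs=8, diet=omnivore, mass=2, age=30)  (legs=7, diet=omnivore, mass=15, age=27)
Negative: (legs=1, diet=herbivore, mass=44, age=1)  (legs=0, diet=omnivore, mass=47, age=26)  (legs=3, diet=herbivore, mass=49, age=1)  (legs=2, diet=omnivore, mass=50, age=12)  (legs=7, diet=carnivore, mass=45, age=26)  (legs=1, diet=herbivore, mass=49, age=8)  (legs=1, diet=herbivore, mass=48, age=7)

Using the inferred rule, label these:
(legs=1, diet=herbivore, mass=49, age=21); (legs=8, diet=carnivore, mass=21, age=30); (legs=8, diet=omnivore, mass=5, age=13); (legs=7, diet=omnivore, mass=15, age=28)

'Positive' ⟺ mass ≤ 34.
(legs=1, diet=herbivore, mass=49, age=21): Negative (mass = 49). (legs=8, diet=carnivore, mass=21, age=30): Positive (mass = 21). (legs=8, diet=omnivore, mass=5, age=13): Positive (mass = 5). (legs=7, diet=omnivore, mass=15, age=28): Positive (mass = 15).

Negative, Positive, Positive, Positive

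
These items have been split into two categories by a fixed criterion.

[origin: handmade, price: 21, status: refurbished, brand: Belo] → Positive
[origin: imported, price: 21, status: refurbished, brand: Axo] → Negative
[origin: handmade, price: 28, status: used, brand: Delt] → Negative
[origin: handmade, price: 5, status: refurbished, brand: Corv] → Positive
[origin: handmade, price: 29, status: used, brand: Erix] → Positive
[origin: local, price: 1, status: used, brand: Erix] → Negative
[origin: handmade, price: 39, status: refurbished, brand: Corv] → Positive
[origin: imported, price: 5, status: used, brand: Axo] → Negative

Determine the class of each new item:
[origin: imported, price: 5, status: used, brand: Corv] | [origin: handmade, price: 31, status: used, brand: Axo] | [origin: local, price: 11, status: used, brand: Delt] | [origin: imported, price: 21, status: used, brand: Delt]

Negative, Positive, Negative, Negative

Rule: origin is handmade AND price ≠ 28. This holds for each 'Positive' example and fails for each 'Negative' one.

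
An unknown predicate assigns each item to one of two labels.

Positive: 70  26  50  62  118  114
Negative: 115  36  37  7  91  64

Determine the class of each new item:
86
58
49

Positive, Positive, Negative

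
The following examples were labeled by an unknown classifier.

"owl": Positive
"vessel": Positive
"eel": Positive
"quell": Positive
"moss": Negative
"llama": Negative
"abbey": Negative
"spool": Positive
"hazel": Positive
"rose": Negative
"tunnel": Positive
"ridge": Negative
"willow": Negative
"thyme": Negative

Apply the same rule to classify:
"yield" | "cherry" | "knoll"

Negative, Negative, Positive

The rule appears to be: ends with 'l'.
"yield" — ends with 'd', hence Negative. "cherry" — ends with 'y', hence Negative. "knoll" — ends with 'l', hence Positive.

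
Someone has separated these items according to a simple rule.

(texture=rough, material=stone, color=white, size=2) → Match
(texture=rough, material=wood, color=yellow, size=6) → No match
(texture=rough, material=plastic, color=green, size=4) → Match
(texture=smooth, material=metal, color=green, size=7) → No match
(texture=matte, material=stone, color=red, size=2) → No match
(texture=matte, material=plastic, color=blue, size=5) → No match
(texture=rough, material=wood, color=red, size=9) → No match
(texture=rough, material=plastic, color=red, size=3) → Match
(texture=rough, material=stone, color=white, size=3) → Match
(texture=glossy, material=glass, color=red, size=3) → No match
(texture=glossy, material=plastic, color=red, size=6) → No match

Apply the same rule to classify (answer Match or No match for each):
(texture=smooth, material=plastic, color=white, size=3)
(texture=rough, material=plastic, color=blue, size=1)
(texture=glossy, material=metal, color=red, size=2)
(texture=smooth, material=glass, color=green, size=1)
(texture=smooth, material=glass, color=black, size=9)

No match, Match, No match, No match, No match

The pattern is that an item is 'Match' exactly when: texture is rough AND size ≤ 4.
(texture=smooth, material=plastic, color=white, size=3) → texture is smooth, size = 3 → No match.
(texture=rough, material=plastic, color=blue, size=1) → texture is rough, size = 1 → Match.
(texture=glossy, material=metal, color=red, size=2) → texture is glossy, size = 2 → No match.
(texture=smooth, material=glass, color=green, size=1) → texture is smooth, size = 1 → No match.
(texture=smooth, material=glass, color=black, size=9) → texture is smooth, size = 9 → No match.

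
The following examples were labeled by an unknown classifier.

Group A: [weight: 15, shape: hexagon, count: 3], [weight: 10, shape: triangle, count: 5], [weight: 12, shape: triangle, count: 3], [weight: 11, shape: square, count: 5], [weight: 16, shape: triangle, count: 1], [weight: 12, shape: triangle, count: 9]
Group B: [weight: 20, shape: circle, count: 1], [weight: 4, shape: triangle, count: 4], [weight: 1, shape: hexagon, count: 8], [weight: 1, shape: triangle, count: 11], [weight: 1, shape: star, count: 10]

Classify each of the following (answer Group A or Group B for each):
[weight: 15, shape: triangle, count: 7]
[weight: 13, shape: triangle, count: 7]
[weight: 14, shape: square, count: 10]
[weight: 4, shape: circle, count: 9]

Group A, Group A, Group A, Group B

The common property of the 'Group A' items is: weight ≥ 10 AND weight ≤ 16. No 'Group B' item has it.
[weight: 15, shape: triangle, count: 7] → weight = 15 → Group A.
[weight: 13, shape: triangle, count: 7] → weight = 13 → Group A.
[weight: 14, shape: square, count: 10] → weight = 14 → Group A.
[weight: 4, shape: circle, count: 9] → weight = 4 → Group B.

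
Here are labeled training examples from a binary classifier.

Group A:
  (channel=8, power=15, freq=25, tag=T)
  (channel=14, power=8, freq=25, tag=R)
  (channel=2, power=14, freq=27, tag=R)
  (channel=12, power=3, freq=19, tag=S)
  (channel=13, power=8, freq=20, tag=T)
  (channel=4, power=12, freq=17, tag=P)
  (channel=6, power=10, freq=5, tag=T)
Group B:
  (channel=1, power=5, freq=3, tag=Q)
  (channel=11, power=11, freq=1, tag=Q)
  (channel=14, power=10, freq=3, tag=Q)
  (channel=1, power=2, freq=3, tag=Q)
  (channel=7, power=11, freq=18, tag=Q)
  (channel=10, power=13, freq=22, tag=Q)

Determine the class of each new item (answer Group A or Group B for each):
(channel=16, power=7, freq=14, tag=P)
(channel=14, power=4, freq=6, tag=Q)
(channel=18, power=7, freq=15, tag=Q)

Group A, Group B, Group B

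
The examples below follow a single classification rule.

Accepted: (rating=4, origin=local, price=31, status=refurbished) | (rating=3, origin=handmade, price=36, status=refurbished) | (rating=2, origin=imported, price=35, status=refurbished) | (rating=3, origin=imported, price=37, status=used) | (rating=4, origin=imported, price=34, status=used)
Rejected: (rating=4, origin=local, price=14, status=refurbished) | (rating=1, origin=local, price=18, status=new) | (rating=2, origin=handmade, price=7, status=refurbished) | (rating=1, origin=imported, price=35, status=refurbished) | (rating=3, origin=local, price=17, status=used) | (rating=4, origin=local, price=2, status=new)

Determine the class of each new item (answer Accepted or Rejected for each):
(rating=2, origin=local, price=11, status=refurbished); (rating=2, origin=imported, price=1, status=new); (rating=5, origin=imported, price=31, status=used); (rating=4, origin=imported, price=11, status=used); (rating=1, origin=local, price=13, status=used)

Rejected, Rejected, Accepted, Rejected, Rejected

All 'Accepted' examples share one property — price ≥ 18 AND rating ≥ 2 — and every 'Rejected' example lacks it.
(rating=2, origin=local, price=11, status=refurbished) — price = 11, rating = 2, hence Rejected. (rating=2, origin=imported, price=1, status=new) — price = 1, rating = 2, hence Rejected. (rating=5, origin=imported, price=31, status=used) — price = 31, rating = 5, hence Accepted. (rating=4, origin=imported, price=11, status=used) — price = 11, rating = 4, hence Rejected. (rating=1, origin=local, price=13, status=used) — price = 13, rating = 1, hence Rejected.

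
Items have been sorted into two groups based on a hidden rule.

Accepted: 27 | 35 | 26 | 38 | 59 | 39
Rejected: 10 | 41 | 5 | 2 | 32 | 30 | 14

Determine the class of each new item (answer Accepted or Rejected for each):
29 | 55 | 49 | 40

One predicate separates the groups cleanly: digit sum ≥ 6.
29 — digit sum 2+9 = 11, hence Accepted.
55 — digit sum 5+5 = 10, hence Accepted.
49 — digit sum 4+9 = 13, hence Accepted.
40 — digit sum 4+0 = 4, hence Rejected.

Accepted, Accepted, Accepted, Rejected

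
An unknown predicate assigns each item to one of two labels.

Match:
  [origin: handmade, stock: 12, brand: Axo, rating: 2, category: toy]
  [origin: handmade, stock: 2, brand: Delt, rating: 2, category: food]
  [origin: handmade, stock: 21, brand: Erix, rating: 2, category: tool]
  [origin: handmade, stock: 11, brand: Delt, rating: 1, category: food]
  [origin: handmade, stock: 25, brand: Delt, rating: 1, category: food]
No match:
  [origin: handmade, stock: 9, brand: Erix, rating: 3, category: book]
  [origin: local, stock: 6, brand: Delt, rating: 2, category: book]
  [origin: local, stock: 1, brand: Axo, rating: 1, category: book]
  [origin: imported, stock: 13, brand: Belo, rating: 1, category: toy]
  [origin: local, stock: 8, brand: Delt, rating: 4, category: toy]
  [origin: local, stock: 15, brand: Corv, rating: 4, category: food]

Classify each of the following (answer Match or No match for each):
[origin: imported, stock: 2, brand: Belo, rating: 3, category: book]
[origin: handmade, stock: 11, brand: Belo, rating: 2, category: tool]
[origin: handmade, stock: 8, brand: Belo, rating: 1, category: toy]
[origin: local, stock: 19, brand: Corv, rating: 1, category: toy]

The classifier is using: origin is handmade AND rating ≤ 2.
[origin: imported, stock: 2, brand: Belo, rating: 3, category: book] — origin is imported, rating = 3, hence No match.
[origin: handmade, stock: 11, brand: Belo, rating: 2, category: tool] — origin is handmade, rating = 2, hence Match.
[origin: handmade, stock: 8, brand: Belo, rating: 1, category: toy] — origin is handmade, rating = 1, hence Match.
[origin: local, stock: 19, brand: Corv, rating: 1, category: toy] — origin is local, rating = 1, hence No match.

No match, Match, Match, No match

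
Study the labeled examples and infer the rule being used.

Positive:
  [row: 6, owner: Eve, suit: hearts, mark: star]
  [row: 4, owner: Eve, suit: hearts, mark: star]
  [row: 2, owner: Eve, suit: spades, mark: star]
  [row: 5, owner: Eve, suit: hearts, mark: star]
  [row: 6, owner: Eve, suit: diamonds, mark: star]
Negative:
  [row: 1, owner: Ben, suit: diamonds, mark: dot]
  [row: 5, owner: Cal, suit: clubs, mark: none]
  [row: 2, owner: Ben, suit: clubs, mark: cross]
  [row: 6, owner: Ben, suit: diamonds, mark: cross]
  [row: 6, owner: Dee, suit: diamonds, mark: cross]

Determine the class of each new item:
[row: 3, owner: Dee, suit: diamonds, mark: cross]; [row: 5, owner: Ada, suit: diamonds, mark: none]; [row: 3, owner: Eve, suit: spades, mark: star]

One predicate separates the groups cleanly: mark is star.
[row: 3, owner: Dee, suit: diamonds, mark: cross]: Negative (mark is cross). [row: 5, owner: Ada, suit: diamonds, mark: none]: Negative (mark is none). [row: 3, owner: Eve, suit: spades, mark: star]: Positive (mark is star).

Negative, Negative, Positive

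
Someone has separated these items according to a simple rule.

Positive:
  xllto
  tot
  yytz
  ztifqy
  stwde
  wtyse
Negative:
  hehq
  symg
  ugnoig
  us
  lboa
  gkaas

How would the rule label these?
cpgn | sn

Comparing the two groups points to one rule — contains 't'.
cpgn: no 't' — fails the rule, so Negative. sn: no 't' — fails the rule, so Negative.

Negative, Negative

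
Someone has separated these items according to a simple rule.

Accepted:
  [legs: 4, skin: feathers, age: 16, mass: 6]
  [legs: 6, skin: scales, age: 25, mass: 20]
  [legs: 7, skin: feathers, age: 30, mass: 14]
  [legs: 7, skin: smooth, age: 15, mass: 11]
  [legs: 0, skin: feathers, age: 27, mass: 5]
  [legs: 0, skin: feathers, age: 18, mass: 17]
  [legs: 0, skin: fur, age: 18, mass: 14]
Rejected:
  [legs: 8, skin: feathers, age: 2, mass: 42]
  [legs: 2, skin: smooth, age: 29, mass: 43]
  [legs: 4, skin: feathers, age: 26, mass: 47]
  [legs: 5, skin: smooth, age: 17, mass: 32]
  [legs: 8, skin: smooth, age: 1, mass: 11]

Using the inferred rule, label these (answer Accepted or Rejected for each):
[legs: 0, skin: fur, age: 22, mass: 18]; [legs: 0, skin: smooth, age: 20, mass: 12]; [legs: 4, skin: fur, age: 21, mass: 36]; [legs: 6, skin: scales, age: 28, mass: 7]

Accepted, Accepted, Rejected, Accepted

Rule: age ≥ 2 AND mass ≤ 20. This holds for each 'Accepted' example and fails for each 'Rejected' one.
[legs: 0, skin: fur, age: 22, mass: 18]: Accepted (age = 22, mass = 18).
[legs: 0, skin: smooth, age: 20, mass: 12]: Accepted (age = 20, mass = 12).
[legs: 4, skin: fur, age: 21, mass: 36]: Rejected (age = 21, mass = 36).
[legs: 6, skin: scales, age: 28, mass: 7]: Accepted (age = 28, mass = 7).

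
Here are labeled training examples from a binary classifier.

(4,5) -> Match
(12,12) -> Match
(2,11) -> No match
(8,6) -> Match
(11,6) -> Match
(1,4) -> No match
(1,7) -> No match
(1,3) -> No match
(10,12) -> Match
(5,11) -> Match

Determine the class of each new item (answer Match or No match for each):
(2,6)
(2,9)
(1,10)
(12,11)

No match, No match, No match, Match

The distinguishing property — first ≥ 3 — holds for all the 'Match' cases and none of the 'No match' cases.
No match: (2,6), since first 2. No match: (2,9), since first 2. No match: (1,10), since first 1. Match: (12,11), since first 12.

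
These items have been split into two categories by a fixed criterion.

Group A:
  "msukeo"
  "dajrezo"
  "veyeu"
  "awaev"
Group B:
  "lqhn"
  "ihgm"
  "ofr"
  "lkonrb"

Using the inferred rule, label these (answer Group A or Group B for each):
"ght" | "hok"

'Group A' ⟺ contains 'e'.
"ght" → no 'e' → Group B.
"hok" → no 'e' → Group B.

Group B, Group B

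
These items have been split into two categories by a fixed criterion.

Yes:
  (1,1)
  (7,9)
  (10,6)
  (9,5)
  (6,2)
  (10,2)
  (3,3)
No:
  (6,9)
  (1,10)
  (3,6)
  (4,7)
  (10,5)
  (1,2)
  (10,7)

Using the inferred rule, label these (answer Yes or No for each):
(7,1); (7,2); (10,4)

Yes, No, Yes

The simplest hypothesis consistent with all the labels is: sum is even.
(7,1): Yes (7+1 = 8). (7,2): No (7+2 = 9). (10,4): Yes (10+4 = 14).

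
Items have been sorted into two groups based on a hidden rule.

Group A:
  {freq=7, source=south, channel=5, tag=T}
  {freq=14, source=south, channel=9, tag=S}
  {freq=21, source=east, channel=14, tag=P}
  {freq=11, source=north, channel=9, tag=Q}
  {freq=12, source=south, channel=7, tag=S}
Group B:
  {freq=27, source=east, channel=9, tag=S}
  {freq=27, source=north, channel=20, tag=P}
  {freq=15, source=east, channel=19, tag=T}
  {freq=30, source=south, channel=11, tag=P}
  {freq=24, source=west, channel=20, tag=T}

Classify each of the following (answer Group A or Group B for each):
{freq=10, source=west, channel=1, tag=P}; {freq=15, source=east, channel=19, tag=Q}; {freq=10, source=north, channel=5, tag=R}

Group A, Group B, Group A

The pattern is that an item is 'Group A' exactly when: freq ≤ 21 AND channel ≤ 14.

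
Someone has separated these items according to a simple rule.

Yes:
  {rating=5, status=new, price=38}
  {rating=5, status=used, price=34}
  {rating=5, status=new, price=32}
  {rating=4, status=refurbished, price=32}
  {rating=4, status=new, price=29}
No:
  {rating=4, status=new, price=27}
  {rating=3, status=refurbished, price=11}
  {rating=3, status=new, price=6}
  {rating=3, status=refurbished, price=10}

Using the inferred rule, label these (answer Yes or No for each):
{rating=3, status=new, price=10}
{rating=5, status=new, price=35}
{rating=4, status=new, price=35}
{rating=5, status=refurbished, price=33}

All 'Yes' examples share one property — price ≥ 29 — and every 'No' example lacks it.
{rating=3, status=new, price=10} → price = 10 → No. {rating=5, status=new, price=35} → price = 35 → Yes. {rating=4, status=new, price=35} → price = 35 → Yes. {rating=5, status=refurbished, price=33} → price = 33 → Yes.

No, Yes, Yes, Yes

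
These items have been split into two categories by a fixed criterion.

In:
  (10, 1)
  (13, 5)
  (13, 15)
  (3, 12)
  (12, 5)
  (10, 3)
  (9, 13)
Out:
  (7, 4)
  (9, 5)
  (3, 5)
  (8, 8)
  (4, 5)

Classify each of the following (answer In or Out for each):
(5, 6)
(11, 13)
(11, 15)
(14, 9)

The pattern is that an item is 'In' exactly when: max ≥ 10.
(5, 6) — max 6, hence Out. (11, 13) — max 13, hence In. (11, 15) — max 15, hence In. (14, 9) — max 14, hence In.

Out, In, In, In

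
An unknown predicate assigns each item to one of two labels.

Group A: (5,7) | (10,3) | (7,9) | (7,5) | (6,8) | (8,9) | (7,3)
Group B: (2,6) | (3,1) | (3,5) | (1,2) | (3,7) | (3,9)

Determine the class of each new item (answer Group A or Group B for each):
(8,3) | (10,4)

Group A, Group A

The simplest hypothesis consistent with all the labels is: first ≥ 5.
(8,3): first 8, qualifies → Group A. (10,4): first 10, qualifies → Group A.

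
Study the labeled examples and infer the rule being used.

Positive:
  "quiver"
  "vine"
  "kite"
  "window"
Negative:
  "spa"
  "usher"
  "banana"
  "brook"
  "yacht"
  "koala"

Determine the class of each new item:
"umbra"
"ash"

Negative, Negative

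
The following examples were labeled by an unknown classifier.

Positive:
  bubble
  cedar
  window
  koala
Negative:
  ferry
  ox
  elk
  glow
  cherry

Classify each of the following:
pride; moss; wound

Positive, Negative, Positive

The pattern is that an item is 'Positive' exactly when: has ≥ 2 vowels.
Positive: pride, since 2 vowels.
Negative: moss, since 1 vowel.
Positive: wound, since 2 vowels.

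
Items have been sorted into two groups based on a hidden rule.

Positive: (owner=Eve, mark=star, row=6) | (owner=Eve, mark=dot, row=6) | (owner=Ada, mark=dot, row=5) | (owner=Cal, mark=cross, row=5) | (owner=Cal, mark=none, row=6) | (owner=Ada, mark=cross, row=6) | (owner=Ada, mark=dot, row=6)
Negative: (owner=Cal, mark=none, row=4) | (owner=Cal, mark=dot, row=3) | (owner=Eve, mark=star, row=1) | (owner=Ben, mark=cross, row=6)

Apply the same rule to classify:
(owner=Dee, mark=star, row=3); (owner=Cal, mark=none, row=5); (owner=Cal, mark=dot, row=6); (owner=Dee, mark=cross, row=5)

Negative, Positive, Positive, Positive

A rule that fits every label: owner is not Ben AND row ≥ 5 — true of each 'Positive' example, false of each 'Negative' one.
Negative: (owner=Dee, mark=star, row=3), since owner is Dee, row = 3. Positive: (owner=Cal, mark=none, row=5), since owner is Cal, row = 5. Positive: (owner=Cal, mark=dot, row=6), since owner is Cal, row = 6. Positive: (owner=Dee, mark=cross, row=5), since owner is Dee, row = 5.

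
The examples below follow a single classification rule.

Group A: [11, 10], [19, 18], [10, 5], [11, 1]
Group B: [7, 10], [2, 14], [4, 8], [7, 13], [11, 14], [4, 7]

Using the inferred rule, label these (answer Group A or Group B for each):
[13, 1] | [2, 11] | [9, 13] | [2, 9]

Group A, Group B, Group B, Group B

'Group A' ⟺ first > second.
[13, 1]: 13 > 1, checks out → Group A.
[2, 11]: 2 < 11, does not fit → Group B.
[9, 13]: 9 < 13, does not fit → Group B.
[2, 9]: 2 < 9, does not fit → Group B.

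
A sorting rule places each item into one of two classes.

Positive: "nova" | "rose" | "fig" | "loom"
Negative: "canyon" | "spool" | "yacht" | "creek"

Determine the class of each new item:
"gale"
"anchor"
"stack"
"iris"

Positive, Negative, Negative, Positive

Rule: length ≤ 4. This holds for each 'Positive' example and fails for each 'Negative' one.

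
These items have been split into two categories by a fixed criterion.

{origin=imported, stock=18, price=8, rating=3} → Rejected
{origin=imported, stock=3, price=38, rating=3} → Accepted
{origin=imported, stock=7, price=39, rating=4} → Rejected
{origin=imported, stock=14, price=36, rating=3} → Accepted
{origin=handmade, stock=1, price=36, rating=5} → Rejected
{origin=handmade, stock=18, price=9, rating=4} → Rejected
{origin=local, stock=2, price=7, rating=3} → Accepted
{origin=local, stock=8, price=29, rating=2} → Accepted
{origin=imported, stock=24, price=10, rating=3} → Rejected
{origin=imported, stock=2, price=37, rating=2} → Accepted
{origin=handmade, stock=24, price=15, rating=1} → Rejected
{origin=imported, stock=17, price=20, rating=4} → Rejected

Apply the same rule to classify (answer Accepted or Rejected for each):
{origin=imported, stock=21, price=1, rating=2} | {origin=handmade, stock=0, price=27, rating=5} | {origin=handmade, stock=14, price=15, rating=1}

Rejected, Rejected, Accepted

The distinguishing property — rating ≤ 3 AND stock ≤ 14 — holds for all the 'Accepted' cases and none of the 'Rejected' cases.
{origin=imported, stock=21, price=1, rating=2}: rating = 2, stock = 21 — does not fit, so Rejected.
{origin=handmade, stock=0, price=27, rating=5}: rating = 5, stock = 0 — does not fit, so Rejected.
{origin=handmade, stock=14, price=15, rating=1}: rating = 1, stock = 14 — has this property, so Accepted.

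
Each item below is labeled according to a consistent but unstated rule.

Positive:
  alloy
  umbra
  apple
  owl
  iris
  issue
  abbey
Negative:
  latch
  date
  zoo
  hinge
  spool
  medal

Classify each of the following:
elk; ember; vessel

Positive, Positive, Negative

The rule appears to be: starts with a vowel.
elk: starts with 'e' — checks out, so Positive. ember: starts with 'e' — checks out, so Positive. vessel: starts with 'v' — does not pass, so Negative.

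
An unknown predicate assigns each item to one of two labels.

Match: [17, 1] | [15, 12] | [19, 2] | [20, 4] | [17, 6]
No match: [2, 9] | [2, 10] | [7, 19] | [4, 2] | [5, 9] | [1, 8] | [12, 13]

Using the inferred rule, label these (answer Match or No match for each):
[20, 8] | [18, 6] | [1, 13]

Every 'Match' example satisfies: first ≥ 13. None of the 'No match' examples do.
[20, 8]: Match (first 20). [18, 6]: Match (first 18). [1, 13]: No match (first 1).

Match, Match, No match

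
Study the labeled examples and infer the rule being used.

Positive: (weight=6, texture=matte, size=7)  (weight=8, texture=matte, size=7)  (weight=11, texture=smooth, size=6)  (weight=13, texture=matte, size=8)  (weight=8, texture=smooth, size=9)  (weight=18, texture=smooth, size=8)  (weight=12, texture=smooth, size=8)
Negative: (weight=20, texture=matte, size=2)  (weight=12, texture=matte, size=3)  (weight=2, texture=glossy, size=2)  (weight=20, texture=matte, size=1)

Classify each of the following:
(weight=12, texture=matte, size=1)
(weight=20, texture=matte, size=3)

The classifier is using: size ≥ 6.
(weight=12, texture=matte, size=1): size = 1 — does not fit, so Negative.
(weight=20, texture=matte, size=3): size = 3 — does not fit, so Negative.

Negative, Negative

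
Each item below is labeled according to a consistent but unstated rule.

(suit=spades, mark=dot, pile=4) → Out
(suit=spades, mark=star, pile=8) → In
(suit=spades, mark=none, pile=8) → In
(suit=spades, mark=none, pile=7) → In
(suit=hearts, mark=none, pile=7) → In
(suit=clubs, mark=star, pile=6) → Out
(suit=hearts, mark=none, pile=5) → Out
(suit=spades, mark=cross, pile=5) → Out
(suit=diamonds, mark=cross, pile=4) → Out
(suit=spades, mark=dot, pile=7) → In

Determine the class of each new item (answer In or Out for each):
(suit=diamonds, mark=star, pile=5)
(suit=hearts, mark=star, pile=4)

Out, Out

The distinguishing property — pile ≥ 7 — holds for all the 'In' cases and none of the 'Out' cases.
(suit=diamonds, mark=star, pile=5) — pile = 5, hence Out.
(suit=hearts, mark=star, pile=4) — pile = 4, hence Out.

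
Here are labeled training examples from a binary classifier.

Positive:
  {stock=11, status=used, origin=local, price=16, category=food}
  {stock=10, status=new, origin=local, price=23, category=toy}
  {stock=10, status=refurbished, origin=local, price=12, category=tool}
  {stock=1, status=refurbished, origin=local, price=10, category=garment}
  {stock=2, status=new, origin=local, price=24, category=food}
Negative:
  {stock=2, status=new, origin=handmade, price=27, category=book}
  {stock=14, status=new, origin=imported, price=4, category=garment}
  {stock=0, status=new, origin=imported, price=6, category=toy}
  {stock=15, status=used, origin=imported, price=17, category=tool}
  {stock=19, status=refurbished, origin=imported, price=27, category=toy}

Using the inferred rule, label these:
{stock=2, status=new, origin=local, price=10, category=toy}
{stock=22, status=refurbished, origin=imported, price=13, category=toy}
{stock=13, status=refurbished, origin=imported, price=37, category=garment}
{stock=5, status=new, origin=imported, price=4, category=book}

Every 'Positive' example satisfies: origin is local. None of the 'Negative' examples do.

Positive, Negative, Negative, Negative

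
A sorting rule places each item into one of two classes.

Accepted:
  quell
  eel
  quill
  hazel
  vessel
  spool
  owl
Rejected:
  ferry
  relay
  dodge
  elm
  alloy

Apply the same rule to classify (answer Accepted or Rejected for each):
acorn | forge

Rejected, Rejected

All 'Accepted' examples share one property — ends with 'l' — and every 'Rejected' example lacks it.
acorn: ends with 'n' — does not satisfy this, so Rejected. forge: ends with 'e' — does not satisfy this, so Rejected.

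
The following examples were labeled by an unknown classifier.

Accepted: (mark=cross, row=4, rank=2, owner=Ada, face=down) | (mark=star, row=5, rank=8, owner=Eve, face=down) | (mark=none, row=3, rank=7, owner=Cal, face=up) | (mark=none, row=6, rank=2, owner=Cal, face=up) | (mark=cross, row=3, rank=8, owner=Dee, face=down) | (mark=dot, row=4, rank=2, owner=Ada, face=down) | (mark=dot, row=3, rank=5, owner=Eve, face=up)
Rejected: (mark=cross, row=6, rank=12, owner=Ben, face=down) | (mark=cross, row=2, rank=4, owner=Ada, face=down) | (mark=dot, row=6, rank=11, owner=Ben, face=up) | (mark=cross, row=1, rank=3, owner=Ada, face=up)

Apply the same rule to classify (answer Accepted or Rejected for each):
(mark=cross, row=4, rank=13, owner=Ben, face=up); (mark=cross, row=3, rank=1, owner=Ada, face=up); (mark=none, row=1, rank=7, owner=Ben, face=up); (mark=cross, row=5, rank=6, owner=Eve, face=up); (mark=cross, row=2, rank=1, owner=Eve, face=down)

Rejected, Accepted, Rejected, Accepted, Rejected

Every 'Accepted' example satisfies: row ≥ 3 AND rank ≤ 8. None of the 'Rejected' examples do.
(mark=cross, row=4, rank=13, owner=Ben, face=up) → row = 4, rank = 13 → Rejected. (mark=cross, row=3, rank=1, owner=Ada, face=up) → row = 3, rank = 1 → Accepted. (mark=none, row=1, rank=7, owner=Ben, face=up) → row = 1, rank = 7 → Rejected. (mark=cross, row=5, rank=6, owner=Eve, face=up) → row = 5, rank = 6 → Accepted. (mark=cross, row=2, rank=1, owner=Eve, face=down) → row = 2, rank = 1 → Rejected.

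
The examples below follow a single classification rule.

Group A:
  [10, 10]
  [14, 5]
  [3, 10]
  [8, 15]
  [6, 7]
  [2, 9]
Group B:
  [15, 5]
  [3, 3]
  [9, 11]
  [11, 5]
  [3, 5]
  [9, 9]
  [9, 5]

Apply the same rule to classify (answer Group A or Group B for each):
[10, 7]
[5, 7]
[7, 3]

Group A, Group B, Group B

The distinguishing property — product is even — holds for all the 'Group A' cases and none of the 'Group B' cases.
[10, 7]: 10·7 = 70 — satisfies this, so Group A. [5, 7]: 5·7 = 35 — does not satisfy this, so Group B. [7, 3]: 7·3 = 21 — does not satisfy this, so Group B.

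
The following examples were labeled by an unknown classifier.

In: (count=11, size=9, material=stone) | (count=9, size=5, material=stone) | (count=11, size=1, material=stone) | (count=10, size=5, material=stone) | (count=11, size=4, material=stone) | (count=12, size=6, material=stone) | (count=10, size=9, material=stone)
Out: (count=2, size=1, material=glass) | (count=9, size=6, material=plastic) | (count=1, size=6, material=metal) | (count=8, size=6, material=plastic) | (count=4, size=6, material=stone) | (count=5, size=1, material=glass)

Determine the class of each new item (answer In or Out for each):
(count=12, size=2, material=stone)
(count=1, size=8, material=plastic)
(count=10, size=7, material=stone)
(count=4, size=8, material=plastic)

In, Out, In, Out

'In' ⟺ material is stone AND count ≥ 5.
(count=12, size=2, material=stone) — material is stone, count = 12, hence In. (count=1, size=8, material=plastic) — material is plastic, count = 1, hence Out. (count=10, size=7, material=stone) — material is stone, count = 10, hence In. (count=4, size=8, material=plastic) — material is plastic, count = 4, hence Out.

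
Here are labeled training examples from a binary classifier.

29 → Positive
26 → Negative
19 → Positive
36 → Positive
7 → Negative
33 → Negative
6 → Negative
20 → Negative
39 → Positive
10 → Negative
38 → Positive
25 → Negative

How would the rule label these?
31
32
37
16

Negative, Negative, Positive, Negative

The classifier is using: digit sum ≥ 9.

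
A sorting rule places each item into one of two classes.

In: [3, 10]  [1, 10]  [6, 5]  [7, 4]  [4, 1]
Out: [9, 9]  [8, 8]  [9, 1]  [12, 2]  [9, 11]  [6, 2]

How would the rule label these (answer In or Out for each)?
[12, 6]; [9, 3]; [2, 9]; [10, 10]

Out, Out, In, Out

The rule appears to be: sum is odd.
Out: [12, 6], since 12+6 = 18.
Out: [9, 3], since 9+3 = 12.
In: [2, 9], since 2+9 = 11.
Out: [10, 10], since 10+10 = 20.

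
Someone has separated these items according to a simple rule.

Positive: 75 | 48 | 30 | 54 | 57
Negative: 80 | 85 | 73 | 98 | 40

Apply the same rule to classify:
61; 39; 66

The rule appears to be: multiple of 3.
61: 61 = 3·20 + 1 — does not pass, so Negative. 39: 39 = 3·13 — matches, so Positive. 66: 66 = 3·22 — matches, so Positive.

Negative, Positive, Positive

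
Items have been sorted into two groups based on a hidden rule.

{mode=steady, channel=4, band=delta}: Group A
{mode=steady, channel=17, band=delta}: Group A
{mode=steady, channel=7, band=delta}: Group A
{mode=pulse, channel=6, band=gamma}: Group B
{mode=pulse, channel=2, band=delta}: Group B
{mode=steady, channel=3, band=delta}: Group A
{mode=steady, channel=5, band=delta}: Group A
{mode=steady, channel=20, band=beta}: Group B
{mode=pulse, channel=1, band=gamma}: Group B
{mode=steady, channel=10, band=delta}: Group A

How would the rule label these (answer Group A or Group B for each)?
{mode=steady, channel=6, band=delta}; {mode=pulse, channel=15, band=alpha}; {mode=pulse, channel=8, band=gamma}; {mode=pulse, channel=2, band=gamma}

The common property of the 'Group A' items is: band is delta AND mode is steady. No 'Group B' item has it.

Group A, Group B, Group B, Group B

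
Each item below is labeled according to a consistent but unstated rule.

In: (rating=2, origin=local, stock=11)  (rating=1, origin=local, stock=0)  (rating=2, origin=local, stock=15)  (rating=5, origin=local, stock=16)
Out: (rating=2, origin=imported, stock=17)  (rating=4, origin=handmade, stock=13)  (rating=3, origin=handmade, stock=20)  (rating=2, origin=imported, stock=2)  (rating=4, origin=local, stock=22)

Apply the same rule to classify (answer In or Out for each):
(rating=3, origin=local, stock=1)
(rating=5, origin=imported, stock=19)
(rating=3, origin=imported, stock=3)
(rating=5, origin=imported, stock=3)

In, Out, Out, Out

The pattern is that an item is 'In' exactly when: origin is local AND stock ≤ 16.
In: (rating=3, origin=local, stock=1), since origin is local, stock = 1. Out: (rating=5, origin=imported, stock=19), since origin is imported, stock = 19. Out: (rating=3, origin=imported, stock=3), since origin is imported, stock = 3. Out: (rating=5, origin=imported, stock=3), since origin is imported, stock = 3.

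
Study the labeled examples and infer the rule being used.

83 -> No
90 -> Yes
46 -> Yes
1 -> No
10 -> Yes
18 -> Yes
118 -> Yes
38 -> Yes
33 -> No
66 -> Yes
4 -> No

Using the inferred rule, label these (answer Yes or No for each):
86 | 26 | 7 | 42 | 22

Yes, Yes, No, Yes, Yes

The classifier is using: ≡ 2 (mod 4).
86: Yes (86 mod 4 = 2).
26: Yes (26 mod 4 = 2).
7: No (7 mod 4 = 3).
42: Yes (42 mod 4 = 2).
22: Yes (22 mod 4 = 2).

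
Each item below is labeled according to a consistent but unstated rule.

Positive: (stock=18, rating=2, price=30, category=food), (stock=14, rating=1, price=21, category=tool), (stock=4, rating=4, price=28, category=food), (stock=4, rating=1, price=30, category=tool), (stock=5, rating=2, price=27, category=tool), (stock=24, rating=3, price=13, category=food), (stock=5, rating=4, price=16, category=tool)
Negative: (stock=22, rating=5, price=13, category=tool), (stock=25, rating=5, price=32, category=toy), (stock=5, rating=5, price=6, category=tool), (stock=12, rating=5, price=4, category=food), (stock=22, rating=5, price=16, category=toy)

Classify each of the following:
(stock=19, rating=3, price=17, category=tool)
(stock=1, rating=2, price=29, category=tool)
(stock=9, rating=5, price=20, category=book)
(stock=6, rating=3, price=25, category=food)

Positive, Positive, Negative, Positive

The rule appears to be: rating ≤ 4.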